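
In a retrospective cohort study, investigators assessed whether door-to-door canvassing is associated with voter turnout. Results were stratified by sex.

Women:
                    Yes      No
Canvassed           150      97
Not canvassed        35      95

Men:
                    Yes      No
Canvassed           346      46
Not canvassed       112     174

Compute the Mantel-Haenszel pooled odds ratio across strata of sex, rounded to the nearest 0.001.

7.624

OR_MH = Σ(aᵢdᵢ/nᵢ) / Σ(bᵢcᵢ/nᵢ), where nᵢ is the stratum total.
Stratum 1 (Women): n = 377; a·d/n = 150·95/377 = 37.7984; b·c/n = 97·35/377 = 9.0053
Stratum 2 (Men): n = 678; a·d/n = 346·174/678 = 88.7965; b·c/n = 46·112/678 = 7.5988
OR_MH = (37.7984 + 88.7965) / (9.0053 + 7.5988) = 126.5949 / 16.6041 = 7.62430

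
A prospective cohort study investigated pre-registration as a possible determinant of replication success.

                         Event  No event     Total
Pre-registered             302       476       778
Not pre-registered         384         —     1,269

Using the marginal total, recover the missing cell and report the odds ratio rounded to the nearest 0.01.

1.46

The missing cell is in the unexposed row: 1269 − 384 = 885.
So a = 302, b = 476, c = 384, d = 885.
OR = (a·d)/(b·c) = (302 × 885) / (476 × 384) = 267270 / 182784 = 1.46222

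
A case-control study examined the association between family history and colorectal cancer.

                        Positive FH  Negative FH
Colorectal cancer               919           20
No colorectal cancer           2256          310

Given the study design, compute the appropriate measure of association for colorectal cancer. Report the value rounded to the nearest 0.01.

Reading the table with exposure as columns: a = 919 (Positive FH, case), b = 2256 (Positive FH, non-case), c = 20 (Negative FH, case), d = 310.
This is a case-control study: participants were sampled on outcome status, so risks in the source population cannot be estimated directly — relative risk is not valid here. The odds ratio is the appropriate measure.
OR = (a·d)/(b·c) = (919 × 310) / (2256 × 20) = 284890 / 45120 = 6.31405

6.31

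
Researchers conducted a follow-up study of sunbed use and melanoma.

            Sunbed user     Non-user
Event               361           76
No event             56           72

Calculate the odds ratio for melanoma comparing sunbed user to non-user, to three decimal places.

Reading the table with exposure as columns: a = 361 (Sunbed user, case), b = 56 (Sunbed user, non-case), c = 76 (Non-user, case), d = 72.
OR = (a·d)/(b·c) = (361 × 72) / (56 × 76) = 25992 / 4256 = 6.10714
The odds of melanoma are about 6.11 times as high in the sunbed user group.

6.107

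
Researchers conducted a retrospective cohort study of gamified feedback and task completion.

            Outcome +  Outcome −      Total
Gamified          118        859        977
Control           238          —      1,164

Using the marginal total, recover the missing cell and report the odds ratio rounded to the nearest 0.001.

0.534

The missing cell is in the unexposed row: 1164 − 238 = 926.
So a = 118, b = 859, c = 238, d = 926.
OR = (a·d)/(b·c) = (118 × 926) / (859 × 238) = 109268 / 204442 = 0.53447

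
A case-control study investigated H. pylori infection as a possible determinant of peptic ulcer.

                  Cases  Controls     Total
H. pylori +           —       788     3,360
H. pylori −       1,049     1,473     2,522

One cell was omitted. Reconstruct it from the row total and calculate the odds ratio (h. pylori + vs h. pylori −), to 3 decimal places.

The missing cell is in the exposed row: 3360 − 788 = 2572.
So a = 2572, b = 788, c = 1049, d = 1473.
OR = (a·d)/(b·c) = (2572 × 1473) / (788 × 1049) = 3788556 / 826612 = 4.58323

4.583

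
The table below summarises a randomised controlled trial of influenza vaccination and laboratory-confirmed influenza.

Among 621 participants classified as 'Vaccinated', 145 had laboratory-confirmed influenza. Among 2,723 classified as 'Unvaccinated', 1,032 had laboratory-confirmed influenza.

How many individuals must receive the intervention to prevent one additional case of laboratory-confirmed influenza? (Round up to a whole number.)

Risk in treated group = 145/621 = 0.23349; risk in control = 1032/2723 = 0.37899.
Absolute risk reduction = 0.37899 − 0.23349 = 0.14550
NNT = 1 / ARR = 1 / 0.14550 = 6.873 → round up → 7

7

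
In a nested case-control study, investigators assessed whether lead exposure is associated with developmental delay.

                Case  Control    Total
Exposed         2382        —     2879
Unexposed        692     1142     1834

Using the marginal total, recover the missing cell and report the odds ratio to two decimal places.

7.91

The missing cell is in the exposed row: 2879 − 2382 = 497.
So a = 2382, b = 497, c = 692, d = 1142.
OR = (a·d)/(b·c) = (2382 × 1142) / (497 × 692) = 2720244 / 343924 = 7.90943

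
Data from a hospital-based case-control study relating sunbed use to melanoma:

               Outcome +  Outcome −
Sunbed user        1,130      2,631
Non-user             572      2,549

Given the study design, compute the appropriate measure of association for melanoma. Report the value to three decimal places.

1.914

Cells: a = 1130, b = 2631, c = 572, d = 2549.
This is a hospital-based case-control study: participants were sampled on outcome status, so risks in the source population cannot be estimated directly — relative risk is not valid here. The odds ratio is the appropriate measure.
OR = (a·d)/(b·c) = (1130 × 2549) / (2631 × 572) = 2880370 / 1504932 = 1.91395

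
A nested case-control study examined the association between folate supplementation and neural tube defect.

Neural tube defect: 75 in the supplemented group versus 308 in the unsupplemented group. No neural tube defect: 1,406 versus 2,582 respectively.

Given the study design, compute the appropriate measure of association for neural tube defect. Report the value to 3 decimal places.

0.447

From the description: a = 75, b = 1406, c = 308, d = 2582.
This is a nested case-control study: participants were sampled on outcome status, so risks in the source population cannot be estimated directly — relative risk is not valid here. The odds ratio is the appropriate measure.
OR = (a·d)/(b·c) = (75 × 2582) / (1406 × 308) = 193650 / 433048 = 0.44718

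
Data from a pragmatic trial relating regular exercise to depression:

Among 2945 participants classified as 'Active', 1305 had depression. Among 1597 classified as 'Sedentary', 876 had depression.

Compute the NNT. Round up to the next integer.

10

Risk in treated group = 1305/2945 = 0.44312; risk in control = 876/1597 = 0.54853.
Absolute risk reduction = 0.54853 − 0.44312 = 0.10540
NNT = 1 / ARR = 1 / 0.10540 = 9.487 → round up → 10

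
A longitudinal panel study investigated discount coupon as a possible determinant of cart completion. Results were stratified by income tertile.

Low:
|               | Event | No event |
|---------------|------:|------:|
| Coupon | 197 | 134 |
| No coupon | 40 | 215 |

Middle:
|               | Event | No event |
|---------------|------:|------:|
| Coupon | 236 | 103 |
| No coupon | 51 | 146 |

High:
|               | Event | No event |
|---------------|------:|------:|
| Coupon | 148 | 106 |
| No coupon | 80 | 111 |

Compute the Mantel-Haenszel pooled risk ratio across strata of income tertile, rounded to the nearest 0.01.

2.35

RR_MH = Σ(aᵢ·n₀ᵢ/nᵢ) / Σ(cᵢ·n₁ᵢ/nᵢ), with n₁ᵢ = aᵢ+bᵢ (exposed), n₀ᵢ = cᵢ+dᵢ (unexposed), nᵢ = n₁ᵢ+n₀ᵢ.
Stratum 1 (Low): n₁ = 331, n₀ = 255, n = 586; a·n₀/n = 197·255/586 = 85.7253; c·n₁/n = 40·331/586 = 22.5939
Stratum 2 (Middle): n₁ = 339, n₀ = 197, n = 536; a·n₀/n = 236·197/536 = 86.7388; c·n₁/n = 51·339/536 = 32.2556
Stratum 3 (High): n₁ = 254, n₀ = 191, n = 445; a·n₀/n = 148·191/445 = 63.5236; c·n₁/n = 80·254/445 = 45.6629
RR_MH = (85.7253 + 86.7388 + 63.5236) / (22.5939 + 32.2556 + 45.6629) = 235.9877 / 100.5124 = 2.34785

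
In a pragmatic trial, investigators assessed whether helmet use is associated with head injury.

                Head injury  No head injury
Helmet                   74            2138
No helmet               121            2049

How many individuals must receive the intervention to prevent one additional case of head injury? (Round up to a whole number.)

Risk in treated group = 74/2212 = 0.03345; risk in control = 121/2170 = 0.05576.
Absolute risk reduction = 0.05576 − 0.03345 = 0.02231
NNT = 1 / ARR = 1 / 0.02231 = 44.830 → round up → 45

45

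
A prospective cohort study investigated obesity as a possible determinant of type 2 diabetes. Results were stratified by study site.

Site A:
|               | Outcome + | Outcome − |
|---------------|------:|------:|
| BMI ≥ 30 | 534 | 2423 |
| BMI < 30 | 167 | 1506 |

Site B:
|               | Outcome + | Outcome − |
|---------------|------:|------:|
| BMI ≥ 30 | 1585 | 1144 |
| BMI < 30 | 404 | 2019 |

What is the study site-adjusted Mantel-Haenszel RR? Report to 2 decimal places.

RR_MH = Σ(aᵢ·n₀ᵢ/nᵢ) / Σ(cᵢ·n₁ᵢ/nᵢ), with n₁ᵢ = aᵢ+bᵢ (exposed), n₀ᵢ = cᵢ+dᵢ (unexposed), nᵢ = n₁ᵢ+n₀ᵢ.
Stratum 1 (Site A): n₁ = 2957, n₀ = 1673, n = 4630; a·n₀/n = 534·1673/4630 = 192.9551; c·n₁/n = 167·2957/4630 = 106.6564
Stratum 2 (Site B): n₁ = 2729, n₀ = 2423, n = 5152; a·n₀/n = 1585·2423/5152 = 745.4299; c·n₁/n = 404·2729/5152 = 213.9977
RR_MH = (192.9551 + 745.4299) / (106.6564 + 213.9977) = 938.3850 / 320.6540 = 2.92647

2.93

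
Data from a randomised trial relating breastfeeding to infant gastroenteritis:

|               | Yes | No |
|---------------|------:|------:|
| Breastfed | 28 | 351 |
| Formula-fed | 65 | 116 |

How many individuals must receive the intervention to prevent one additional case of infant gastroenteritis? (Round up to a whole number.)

Risk in treated group = 28/379 = 0.07388; risk in control = 65/181 = 0.35912.
Absolute risk reduction = 0.35912 − 0.07388 = 0.28524
NNT = 1 / ARR = 1 / 0.28524 = 3.506 → round up → 4

4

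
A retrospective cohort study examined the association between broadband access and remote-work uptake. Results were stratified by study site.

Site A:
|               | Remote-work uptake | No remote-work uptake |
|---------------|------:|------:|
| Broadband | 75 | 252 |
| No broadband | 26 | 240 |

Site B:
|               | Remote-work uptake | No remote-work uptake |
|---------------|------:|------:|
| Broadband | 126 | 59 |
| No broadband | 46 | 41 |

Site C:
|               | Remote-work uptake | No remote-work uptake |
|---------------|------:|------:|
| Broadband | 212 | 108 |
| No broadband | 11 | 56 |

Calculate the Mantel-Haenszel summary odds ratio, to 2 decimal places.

OR_MH = Σ(aᵢdᵢ/nᵢ) / Σ(bᵢcᵢ/nᵢ), where nᵢ is the stratum total.
Stratum 1 (Site A): n = 593; a·d/n = 75·240/593 = 30.3541; b·c/n = 252·26/593 = 11.0489
Stratum 2 (Site B): n = 272; a·d/n = 126·41/272 = 18.9926; b·c/n = 59·46/272 = 9.9779
Stratum 3 (Site C): n = 387; a·d/n = 212·56/387 = 30.6770; b·c/n = 108·11/387 = 3.0698
OR_MH = (30.3541 + 18.9926 + 30.6770) / (11.0489 + 9.9779 + 3.0698) = 80.0238 / 24.0966 = 3.32096

3.32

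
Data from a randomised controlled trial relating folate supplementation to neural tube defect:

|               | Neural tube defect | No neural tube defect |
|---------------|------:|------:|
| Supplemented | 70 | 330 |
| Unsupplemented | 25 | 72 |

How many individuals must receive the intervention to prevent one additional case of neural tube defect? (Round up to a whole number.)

Risk in treated group = 70/400 = 0.17500; risk in control = 25/97 = 0.25773.
Absolute risk reduction = 0.25773 − 0.17500 = 0.08273
NNT = 1 / ARR = 1 / 0.08273 = 12.087 → round up → 13

13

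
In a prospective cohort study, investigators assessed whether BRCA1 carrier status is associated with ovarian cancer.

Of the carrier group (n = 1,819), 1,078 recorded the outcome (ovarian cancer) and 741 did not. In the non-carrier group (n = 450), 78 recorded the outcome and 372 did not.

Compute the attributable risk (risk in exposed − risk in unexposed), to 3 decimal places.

0.419

From the description: a = 1078, b = 741, c = 78, d = 372.
Risk in exposed = 1078/1819 = 0.592633; risk in unexposed = 78/450 = 0.173333.
Risk difference = 0.592633 − 0.173333 = 0.419300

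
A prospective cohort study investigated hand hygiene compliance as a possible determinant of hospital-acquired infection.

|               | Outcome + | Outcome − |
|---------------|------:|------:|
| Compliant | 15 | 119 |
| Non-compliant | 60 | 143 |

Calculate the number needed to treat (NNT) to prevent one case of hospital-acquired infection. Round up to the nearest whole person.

Risk in treated group = 15/134 = 0.11194; risk in control = 60/203 = 0.29557.
Absolute risk reduction = 0.29557 − 0.11194 = 0.18363
NNT = 1 / ARR = 1 / 0.18363 = 5.446 → round up → 6

6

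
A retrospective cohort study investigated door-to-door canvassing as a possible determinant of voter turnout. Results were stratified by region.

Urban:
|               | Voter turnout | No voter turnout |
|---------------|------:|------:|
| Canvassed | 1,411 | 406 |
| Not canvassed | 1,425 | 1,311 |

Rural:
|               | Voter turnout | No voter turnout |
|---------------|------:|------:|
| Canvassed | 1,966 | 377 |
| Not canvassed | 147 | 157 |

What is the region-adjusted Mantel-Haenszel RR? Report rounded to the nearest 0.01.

1.54

RR_MH = Σ(aᵢ·n₀ᵢ/nᵢ) / Σ(cᵢ·n₁ᵢ/nᵢ), with n₁ᵢ = aᵢ+bᵢ (exposed), n₀ᵢ = cᵢ+dᵢ (unexposed), nᵢ = n₁ᵢ+n₀ᵢ.
Stratum 1 (Urban): n₁ = 1817, n₀ = 2736, n = 4553; a·n₀/n = 1411·2736/4553 = 847.9016; c·n₁/n = 1425·1817/4553 = 568.6855
Stratum 2 (Rural): n₁ = 2343, n₀ = 304, n = 2647; a·n₀/n = 1966·304/2647 = 225.7892; c·n₁/n = 147·2343/2647 = 130.1175
RR_MH = (847.9016 + 225.7892) / (568.6855 + 130.1175) = 1073.6908 / 698.8030 = 1.53647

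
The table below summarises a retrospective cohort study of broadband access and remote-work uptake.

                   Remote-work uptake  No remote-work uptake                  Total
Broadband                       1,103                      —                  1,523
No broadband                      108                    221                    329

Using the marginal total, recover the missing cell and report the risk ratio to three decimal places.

The missing cell is in the exposed row: 1523 − 1103 = 420.
So a = 1103, b = 420, c = 108, d = 221.
RR = [a/(a+b)] / [c/(c+d)] = (1103/1523) / (108/329) = 0.72423/0.32827 = 2.20621

2.206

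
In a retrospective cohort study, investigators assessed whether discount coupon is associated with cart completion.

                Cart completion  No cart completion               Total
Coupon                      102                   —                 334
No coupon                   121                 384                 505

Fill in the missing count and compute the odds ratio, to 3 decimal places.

The missing cell is in the exposed row: 334 − 102 = 232.
So a = 102, b = 232, c = 121, d = 384.
OR = (a·d)/(b·c) = (102 × 384) / (232 × 121) = 39168 / 28072 = 1.39527

1.395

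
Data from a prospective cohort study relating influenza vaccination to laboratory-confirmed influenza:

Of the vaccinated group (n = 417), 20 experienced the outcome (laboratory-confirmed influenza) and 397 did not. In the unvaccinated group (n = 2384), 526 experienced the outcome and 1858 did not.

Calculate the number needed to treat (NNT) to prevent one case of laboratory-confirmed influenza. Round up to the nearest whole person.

6

Risk in treated group = 20/417 = 0.04796; risk in control = 526/2384 = 0.22064.
Absolute risk reduction = 0.22064 − 0.04796 = 0.17268
NNT = 1 / ARR = 1 / 0.17268 = 5.791 → round up → 6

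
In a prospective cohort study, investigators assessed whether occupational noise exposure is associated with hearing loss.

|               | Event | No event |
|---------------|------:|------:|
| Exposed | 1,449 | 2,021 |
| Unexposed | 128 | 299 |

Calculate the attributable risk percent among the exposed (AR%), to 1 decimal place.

28.2

Cells: a = 1449, b = 2021, c = 128, d = 299.
Risk in exposed = 1449/3470 = 0.41758; risk in unexposed = 128/427 = 0.29977.
RR = 0.41758/0.29977 = 1.39302
AR% = (RR − 1)/RR × 100 = (1.39302 − 1)/1.39302 × 100 = 28.2134%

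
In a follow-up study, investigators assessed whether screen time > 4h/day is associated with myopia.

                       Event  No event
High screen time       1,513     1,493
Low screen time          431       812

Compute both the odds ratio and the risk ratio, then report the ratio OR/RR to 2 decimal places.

Cells: a = 1513, b = 1493, c = 431, d = 812.
OR = (1513·812)/(1493·431) = 1228556/643483 = 1.90923
Risk in exposed = 1513/3006 = 0.50333; risk in unexposed = 431/1243 = 0.34674; RR = 1.45159
OR/RR = 1.90923 / 1.45159 = 1.31527
The outcome is not rare, so the OR lies further from 1 than the RR.

1.32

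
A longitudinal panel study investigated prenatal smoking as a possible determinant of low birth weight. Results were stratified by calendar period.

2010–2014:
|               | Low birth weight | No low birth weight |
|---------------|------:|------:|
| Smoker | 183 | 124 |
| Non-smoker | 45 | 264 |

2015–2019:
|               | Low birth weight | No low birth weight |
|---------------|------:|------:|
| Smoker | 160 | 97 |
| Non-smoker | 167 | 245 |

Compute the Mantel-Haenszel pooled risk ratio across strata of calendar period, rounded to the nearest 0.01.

2.20

RR_MH = Σ(aᵢ·n₀ᵢ/nᵢ) / Σ(cᵢ·n₁ᵢ/nᵢ), with n₁ᵢ = aᵢ+bᵢ (exposed), n₀ᵢ = cᵢ+dᵢ (unexposed), nᵢ = n₁ᵢ+n₀ᵢ.
Stratum 1 (2010–2014): n₁ = 307, n₀ = 309, n = 616; a·n₀/n = 183·309/616 = 91.7971; c·n₁/n = 45·307/616 = 22.4269
Stratum 2 (2015–2019): n₁ = 257, n₀ = 412, n = 669; a·n₀/n = 160·412/669 = 98.5351; c·n₁/n = 167·257/669 = 64.1540
RR_MH = (91.7971 + 98.5351) / (22.4269 + 64.1540) = 190.3322 / 86.5809 = 2.19832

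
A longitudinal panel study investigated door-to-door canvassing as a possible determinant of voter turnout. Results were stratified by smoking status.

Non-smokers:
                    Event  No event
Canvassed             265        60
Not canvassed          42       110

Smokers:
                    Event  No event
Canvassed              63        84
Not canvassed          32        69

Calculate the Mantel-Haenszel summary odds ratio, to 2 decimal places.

OR_MH = Σ(aᵢdᵢ/nᵢ) / Σ(bᵢcᵢ/nᵢ), where nᵢ is the stratum total.
Stratum 1 (Non-smokers): n = 477; a·d/n = 265·110/477 = 61.1111; b·c/n = 60·42/477 = 5.2830
Stratum 2 (Smokers): n = 248; a·d/n = 63·69/248 = 17.5282; b·c/n = 84·32/248 = 10.8387
OR_MH = (61.1111 + 17.5282) / (5.2830 + 10.8387) = 78.6393 / 16.1217 = 4.87785

4.88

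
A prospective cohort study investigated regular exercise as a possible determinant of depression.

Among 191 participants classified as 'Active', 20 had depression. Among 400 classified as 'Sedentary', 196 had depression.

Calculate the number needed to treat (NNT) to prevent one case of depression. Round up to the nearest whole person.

3

Risk in treated group = 20/191 = 0.10471; risk in control = 196/400 = 0.49000.
Absolute risk reduction = 0.49000 − 0.10471 = 0.38529
NNT = 1 / ARR = 1 / 0.38529 = 2.595 → round up → 3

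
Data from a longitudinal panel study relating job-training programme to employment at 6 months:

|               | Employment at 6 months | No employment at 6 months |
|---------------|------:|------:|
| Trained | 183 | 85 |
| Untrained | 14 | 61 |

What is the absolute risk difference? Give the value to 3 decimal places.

0.496

Cells: a = 183, b = 85, c = 14, d = 61.
Risk in exposed = 183/268 = 0.682836; risk in unexposed = 14/75 = 0.186667.
Risk difference = 0.682836 − 0.186667 = 0.496169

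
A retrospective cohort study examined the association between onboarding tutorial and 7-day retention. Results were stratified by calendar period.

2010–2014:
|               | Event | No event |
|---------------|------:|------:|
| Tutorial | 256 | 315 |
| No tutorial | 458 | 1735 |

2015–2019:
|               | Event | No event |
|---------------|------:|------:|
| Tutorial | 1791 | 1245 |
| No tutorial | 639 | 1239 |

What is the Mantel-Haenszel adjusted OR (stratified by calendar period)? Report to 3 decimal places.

2.860

OR_MH = Σ(aᵢdᵢ/nᵢ) / Σ(bᵢcᵢ/nᵢ), where nᵢ is the stratum total.
Stratum 1 (2010–2014): n = 2764; a·d/n = 256·1735/2764 = 160.6946; b·c/n = 315·458/2764 = 52.1961
Stratum 2 (2015–2019): n = 4914; a·d/n = 1791·1239/4914 = 451.5769; b·c/n = 1245·639/4914 = 161.8956
OR_MH = (160.6946 + 451.5769) / (52.1961 + 161.8956) = 612.2716 / 214.0917 = 2.85986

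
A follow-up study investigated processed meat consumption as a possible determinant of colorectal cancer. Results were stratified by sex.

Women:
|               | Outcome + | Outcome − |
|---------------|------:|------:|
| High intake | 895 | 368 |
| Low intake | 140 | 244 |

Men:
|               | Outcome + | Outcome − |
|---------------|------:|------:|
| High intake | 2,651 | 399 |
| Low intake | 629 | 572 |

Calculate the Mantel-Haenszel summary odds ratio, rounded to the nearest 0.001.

OR_MH = Σ(aᵢdᵢ/nᵢ) / Σ(bᵢcᵢ/nᵢ), where nᵢ is the stratum total.
Stratum 1 (Women): n = 1647; a·d/n = 895·244/1647 = 132.5926; b·c/n = 368·140/1647 = 31.2811
Stratum 2 (Men): n = 4251; a·d/n = 2651·572/4251 = 356.7095; b·c/n = 399·629/4251 = 59.0381
OR_MH = (132.5926 + 356.7095) / (31.2811 + 59.0381) = 489.3021 / 90.3192 = 5.41747

5.417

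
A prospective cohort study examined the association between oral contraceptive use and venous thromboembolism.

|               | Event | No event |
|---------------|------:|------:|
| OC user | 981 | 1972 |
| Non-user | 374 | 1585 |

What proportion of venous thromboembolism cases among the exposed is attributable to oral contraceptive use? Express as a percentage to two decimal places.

Cells: a = 981, b = 1972, c = 374, d = 1585.
Risk in exposed = 981/2953 = 0.33220; risk in unexposed = 374/1959 = 0.19091.
RR = 0.33220/0.19091 = 1.74008
AR% = (RR − 1)/RR × 100 = (1.74008 − 1)/1.74008 × 100 = 42.5313%

42.53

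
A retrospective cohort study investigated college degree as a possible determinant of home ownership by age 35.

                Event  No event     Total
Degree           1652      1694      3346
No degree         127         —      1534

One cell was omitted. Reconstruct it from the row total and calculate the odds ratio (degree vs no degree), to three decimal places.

The missing cell is in the unexposed row: 1534 − 127 = 1407.
So a = 1652, b = 1694, c = 127, d = 1407.
OR = (a·d)/(b·c) = (1652 × 1407) / (1694 × 127) = 2324364 / 215138 = 10.80406

10.804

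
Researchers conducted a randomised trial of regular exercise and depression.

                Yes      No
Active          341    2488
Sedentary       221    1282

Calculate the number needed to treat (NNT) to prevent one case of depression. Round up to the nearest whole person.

38

Risk in treated group = 341/2829 = 0.12054; risk in control = 221/1503 = 0.14704.
Absolute risk reduction = 0.14704 − 0.12054 = 0.02650
NNT = 1 / ARR = 1 / 0.02650 = 37.733 → round up → 38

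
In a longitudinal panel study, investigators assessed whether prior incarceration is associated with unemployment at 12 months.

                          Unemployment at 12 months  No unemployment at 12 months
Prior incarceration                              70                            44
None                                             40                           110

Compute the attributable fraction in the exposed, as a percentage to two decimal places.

56.57

Cells: a = 70, b = 44, c = 40, d = 110.
Risk in exposed = 70/114 = 0.61404; risk in unexposed = 40/150 = 0.26667.
RR = 0.61404/0.26667 = 2.30263
AR% = (RR − 1)/RR × 100 = (2.30263 − 1)/2.30263 × 100 = 56.5714%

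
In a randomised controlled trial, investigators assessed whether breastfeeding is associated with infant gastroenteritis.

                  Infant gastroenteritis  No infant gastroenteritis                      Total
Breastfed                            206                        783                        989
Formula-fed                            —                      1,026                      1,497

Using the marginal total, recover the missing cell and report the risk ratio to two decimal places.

The missing cell is in the unexposed row: 1497 − 1026 = 471.
So a = 206, b = 783, c = 471, d = 1026.
RR = [a/(a+b)] / [c/(c+d)] = (206/989) / (471/1497) = 0.20829/0.31463 = 0.66202

0.66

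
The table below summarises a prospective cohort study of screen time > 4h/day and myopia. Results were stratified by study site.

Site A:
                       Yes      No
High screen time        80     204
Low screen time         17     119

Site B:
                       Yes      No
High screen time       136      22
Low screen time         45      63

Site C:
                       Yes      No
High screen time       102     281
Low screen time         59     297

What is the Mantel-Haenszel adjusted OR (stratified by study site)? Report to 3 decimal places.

OR_MH = Σ(aᵢdᵢ/nᵢ) / Σ(bᵢcᵢ/nᵢ), where nᵢ is the stratum total.
Stratum 1 (Site A): n = 420; a·d/n = 80·119/420 = 22.6667; b·c/n = 204·17/420 = 8.2571
Stratum 2 (Site B): n = 266; a·d/n = 136·63/266 = 32.2105; b·c/n = 22·45/266 = 3.7218
Stratum 3 (Site C): n = 739; a·d/n = 102·297/739 = 40.9932; b·c/n = 281·59/739 = 22.4344
OR_MH = (22.6667 + 32.2105 + 40.9932) / (8.2571 + 3.7218 + 22.4344) = 95.8704 / 34.4133 = 2.78585

2.786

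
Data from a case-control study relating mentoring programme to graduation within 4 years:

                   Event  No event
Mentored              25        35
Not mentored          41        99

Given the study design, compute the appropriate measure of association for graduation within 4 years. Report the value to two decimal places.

1.72

Cells: a = 25, b = 35, c = 41, d = 99.
This is a case-control study: participants were sampled on outcome status, so risks in the source population cannot be estimated directly — relative risk is not valid here. The odds ratio is the appropriate measure.
OR = (a·d)/(b·c) = (25 × 99) / (35 × 41) = 2475 / 1435 = 1.72474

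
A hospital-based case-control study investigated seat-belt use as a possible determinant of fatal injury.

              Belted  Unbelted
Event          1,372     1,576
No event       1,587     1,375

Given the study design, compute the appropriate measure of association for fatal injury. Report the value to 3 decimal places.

Reading the table with exposure as columns: a = 1372 (Belted, case), b = 1587 (Belted, non-case), c = 1576 (Unbelted, case), d = 1375.
This is a hospital-based case-control study: participants were sampled on outcome status, so risks in the source population cannot be estimated directly — relative risk is not valid here. The odds ratio is the appropriate measure.
OR = (a·d)/(b·c) = (1372 × 1375) / (1587 × 1576) = 1886500 / 2501112 = 0.75426

0.754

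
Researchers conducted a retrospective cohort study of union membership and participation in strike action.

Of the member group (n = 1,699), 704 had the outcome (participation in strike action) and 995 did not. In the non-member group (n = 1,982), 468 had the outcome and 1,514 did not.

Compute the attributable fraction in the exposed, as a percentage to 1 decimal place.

From the description: a = 704, b = 995, c = 468, d = 1514.
Risk in exposed = 704/1699 = 0.41436; risk in unexposed = 468/1982 = 0.23613.
RR = 0.41436/0.23613 = 1.75484
AR% = (RR − 1)/RR × 100 = (1.75484 − 1)/1.75484 × 100 = 43.0147%

43.0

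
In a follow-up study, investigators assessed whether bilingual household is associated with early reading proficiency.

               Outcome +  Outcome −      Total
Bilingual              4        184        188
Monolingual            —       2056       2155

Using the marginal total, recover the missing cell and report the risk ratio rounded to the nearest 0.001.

The missing cell is in the unexposed row: 2155 − 2056 = 99.
So a = 4, b = 184, c = 99, d = 2056.
RR = [a/(a+b)] / [c/(c+d)] = (4/188) / (99/2155) = 0.02128/0.04594 = 0.46314

0.463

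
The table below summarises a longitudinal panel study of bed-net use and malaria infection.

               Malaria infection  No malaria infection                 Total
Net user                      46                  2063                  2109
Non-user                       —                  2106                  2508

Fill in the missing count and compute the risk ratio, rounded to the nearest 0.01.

The missing cell is in the unexposed row: 2508 − 2106 = 402.
So a = 46, b = 2063, c = 402, d = 2106.
RR = [a/(a+b)] / [c/(c+d)] = (46/2109) / (402/2508) = 0.02181/0.16029 = 0.13608

0.14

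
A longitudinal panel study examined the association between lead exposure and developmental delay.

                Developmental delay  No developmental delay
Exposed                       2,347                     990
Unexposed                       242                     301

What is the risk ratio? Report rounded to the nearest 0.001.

1.578

Cells: a = 2347, b = 990, c = 242, d = 301.
Risk in exposed = 2347/3337 = 0.70333; risk in unexposed = 242/543 = 0.44567.
RR = 0.70333 / 0.44567 = 1.57812
The risk among the exposed is 1.58 times that among the unexposed.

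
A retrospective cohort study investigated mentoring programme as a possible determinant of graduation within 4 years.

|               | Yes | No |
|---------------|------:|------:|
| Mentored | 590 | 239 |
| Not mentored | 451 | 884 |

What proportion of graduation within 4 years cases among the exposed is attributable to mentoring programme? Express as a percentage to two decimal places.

52.53

Cells: a = 590, b = 239, c = 451, d = 884.
Risk in exposed = 590/829 = 0.71170; risk in unexposed = 451/1335 = 0.33783.
RR = 0.71170/0.33783 = 2.10670
AR% = (RR − 1)/RR × 100 = (2.10670 − 1)/2.10670 × 100 = 52.5323%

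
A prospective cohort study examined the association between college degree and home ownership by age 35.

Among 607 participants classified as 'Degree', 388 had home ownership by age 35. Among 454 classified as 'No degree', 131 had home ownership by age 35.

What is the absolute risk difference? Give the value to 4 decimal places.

0.3507

From the description: a = 388, b = 219, c = 131, d = 323.
Risk in exposed = 388/607 = 0.639209; risk in unexposed = 131/454 = 0.288546.
Risk difference = 0.639209 − 0.288546 = 0.350663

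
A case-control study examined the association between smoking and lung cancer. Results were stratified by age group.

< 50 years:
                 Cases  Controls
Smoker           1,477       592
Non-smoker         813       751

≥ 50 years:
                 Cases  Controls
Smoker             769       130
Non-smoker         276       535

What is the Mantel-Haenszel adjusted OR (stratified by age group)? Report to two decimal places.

OR_MH = Σ(aᵢdᵢ/nᵢ) / Σ(bᵢcᵢ/nᵢ), where nᵢ is the stratum total.
Stratum 1 (< 50 years): n = 3633; a·d/n = 1477·751/3633 = 305.3198; b·c/n = 592·813/3633 = 132.4789
Stratum 2 (≥ 50 years): n = 1710; a·d/n = 769·535/1710 = 240.5936; b·c/n = 130·276/1710 = 20.9825
OR_MH = (305.3198 + 240.5936) / (132.4789 + 20.9825) = 545.9134 / 153.4614 = 3.55733

3.56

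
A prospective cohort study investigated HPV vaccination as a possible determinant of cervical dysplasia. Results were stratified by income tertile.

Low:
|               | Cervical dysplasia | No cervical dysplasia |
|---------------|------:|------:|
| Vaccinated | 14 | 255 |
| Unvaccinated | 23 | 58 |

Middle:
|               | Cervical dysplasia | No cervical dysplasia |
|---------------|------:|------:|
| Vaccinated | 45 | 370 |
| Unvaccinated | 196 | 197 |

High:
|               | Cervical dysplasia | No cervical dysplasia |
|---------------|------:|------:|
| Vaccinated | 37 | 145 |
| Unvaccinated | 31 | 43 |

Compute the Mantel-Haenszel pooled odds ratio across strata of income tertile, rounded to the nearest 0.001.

OR_MH = Σ(aᵢdᵢ/nᵢ) / Σ(bᵢcᵢ/nᵢ), where nᵢ is the stratum total.
Stratum 1 (Low): n = 350; a·d/n = 14·58/350 = 2.3200; b·c/n = 255·23/350 = 16.7571
Stratum 2 (Middle): n = 808; a·d/n = 45·197/808 = 10.9715; b·c/n = 370·196/808 = 89.7525
Stratum 3 (High): n = 256; a·d/n = 37·43/256 = 6.2148; b·c/n = 145·31/256 = 17.5586
OR_MH = (2.3200 + 10.9715 + 6.2148) / (16.7571 + 89.7525 + 17.5586) = 19.5064 / 124.0682 = 0.15722

0.157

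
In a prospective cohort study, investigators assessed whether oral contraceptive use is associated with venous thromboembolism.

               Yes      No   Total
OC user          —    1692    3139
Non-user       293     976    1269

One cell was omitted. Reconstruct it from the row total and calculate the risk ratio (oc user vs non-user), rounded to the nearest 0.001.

The missing cell is in the exposed row: 3139 − 1692 = 1447.
So a = 1447, b = 1692, c = 293, d = 976.
RR = [a/(a+b)] / [c/(c+d)] = (1447/3139) / (293/1269) = 0.46097/0.23089 = 1.99651

1.997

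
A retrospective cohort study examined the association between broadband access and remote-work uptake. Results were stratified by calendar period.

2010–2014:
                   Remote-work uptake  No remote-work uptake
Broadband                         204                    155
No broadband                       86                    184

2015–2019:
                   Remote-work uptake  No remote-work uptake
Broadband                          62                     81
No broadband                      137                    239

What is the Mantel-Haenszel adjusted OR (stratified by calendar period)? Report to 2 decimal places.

2.07

OR_MH = Σ(aᵢdᵢ/nᵢ) / Σ(bᵢcᵢ/nᵢ), where nᵢ is the stratum total.
Stratum 1 (2010–2014): n = 629; a·d/n = 204·184/629 = 59.6757; b·c/n = 155·86/629 = 21.1924
Stratum 2 (2015–2019): n = 519; a·d/n = 62·239/519 = 28.5511; b·c/n = 81·137/519 = 21.3815
OR_MH = (59.6757 + 28.5511) / (21.1924 + 21.3815) = 88.2267 / 42.5739 = 2.07232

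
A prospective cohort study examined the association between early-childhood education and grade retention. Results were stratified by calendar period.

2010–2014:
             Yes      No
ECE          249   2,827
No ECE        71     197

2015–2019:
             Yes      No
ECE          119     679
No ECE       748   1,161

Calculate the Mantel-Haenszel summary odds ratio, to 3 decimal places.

OR_MH = Σ(aᵢdᵢ/nᵢ) / Σ(bᵢcᵢ/nᵢ), where nᵢ is the stratum total.
Stratum 1 (2010–2014): n = 3344; a·d/n = 249·197/3344 = 14.6690; b·c/n = 2827·71/3344 = 60.0230
Stratum 2 (2015–2019): n = 2707; a·d/n = 119·1161/2707 = 51.0377; b·c/n = 679·748/2707 = 187.6217
OR_MH = (14.6690 + 51.0377) / (60.0230 + 187.6217) = 65.7066 / 247.6447 = 0.26533

0.265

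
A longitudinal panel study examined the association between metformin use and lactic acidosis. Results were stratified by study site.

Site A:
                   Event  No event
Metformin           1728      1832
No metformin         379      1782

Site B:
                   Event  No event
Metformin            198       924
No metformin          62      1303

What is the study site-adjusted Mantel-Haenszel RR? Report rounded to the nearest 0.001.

2.886

RR_MH = Σ(aᵢ·n₀ᵢ/nᵢ) / Σ(cᵢ·n₁ᵢ/nᵢ), with n₁ᵢ = aᵢ+bᵢ (exposed), n₀ᵢ = cᵢ+dᵢ (unexposed), nᵢ = n₁ᵢ+n₀ᵢ.
Stratum 1 (Site A): n₁ = 3560, n₀ = 2161, n = 5721; a·n₀/n = 1728·2161/5721 = 652.7195; c·n₁/n = 379·3560/5721 = 235.8399
Stratum 2 (Site B): n₁ = 1122, n₀ = 1365, n = 2487; a·n₀/n = 198·1365/2487 = 108.6731; c·n₁/n = 62·1122/2487 = 27.9710
RR_MH = (652.7195 + 108.6731) / (235.8399 + 27.9710) = 761.3926 / 263.8109 = 2.88613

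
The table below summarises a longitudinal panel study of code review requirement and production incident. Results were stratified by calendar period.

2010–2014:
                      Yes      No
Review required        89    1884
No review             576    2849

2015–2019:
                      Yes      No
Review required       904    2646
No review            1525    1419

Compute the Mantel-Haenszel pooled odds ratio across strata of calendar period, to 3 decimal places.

OR_MH = Σ(aᵢdᵢ/nᵢ) / Σ(bᵢcᵢ/nᵢ), where nᵢ is the stratum total.
Stratum 1 (2010–2014): n = 5398; a·d/n = 89·2849/5398 = 46.9731; b·c/n = 1884·576/5398 = 201.0345
Stratum 2 (2015–2019): n = 6494; a·d/n = 904·1419/6494 = 197.5325; b·c/n = 2646·1525/6494 = 621.3659
OR_MH = (46.9731 + 197.5325) / (201.0345 + 621.3659) = 244.5056 / 822.4003 = 0.29731

0.297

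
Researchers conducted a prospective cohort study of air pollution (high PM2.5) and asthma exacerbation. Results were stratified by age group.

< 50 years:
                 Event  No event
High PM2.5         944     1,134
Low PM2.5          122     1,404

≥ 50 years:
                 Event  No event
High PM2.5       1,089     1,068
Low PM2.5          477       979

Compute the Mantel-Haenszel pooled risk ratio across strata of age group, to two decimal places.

2.36

RR_MH = Σ(aᵢ·n₀ᵢ/nᵢ) / Σ(cᵢ·n₁ᵢ/nᵢ), with n₁ᵢ = aᵢ+bᵢ (exposed), n₀ᵢ = cᵢ+dᵢ (unexposed), nᵢ = n₁ᵢ+n₀ᵢ.
Stratum 1 (< 50 years): n₁ = 2078, n₀ = 1526, n = 3604; a·n₀/n = 944·1526/3604 = 399.7070; c·n₁/n = 122·2078/3604 = 70.3430
Stratum 2 (≥ 50 years): n₁ = 2157, n₀ = 1456, n = 3613; a·n₀/n = 1089·1456/3613 = 438.8552; c·n₁/n = 477·2157/3613 = 284.7741
RR_MH = (399.7070 + 438.8552) / (70.3430 + 284.7741) = 838.5622 / 355.1171 = 2.36137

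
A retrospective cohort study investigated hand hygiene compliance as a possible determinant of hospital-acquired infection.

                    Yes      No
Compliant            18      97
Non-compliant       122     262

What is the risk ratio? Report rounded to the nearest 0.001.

0.493

Cells: a = 18, b = 97, c = 122, d = 262.
Risk in exposed = 18/115 = 0.15652; risk in unexposed = 122/384 = 0.31771.
RR = 0.15652 / 0.31771 = 0.49266
The risk is 51% lower among the exposed than among the unexposed.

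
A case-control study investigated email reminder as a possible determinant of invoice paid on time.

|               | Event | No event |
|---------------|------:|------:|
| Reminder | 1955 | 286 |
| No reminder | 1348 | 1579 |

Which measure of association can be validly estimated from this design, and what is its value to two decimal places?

8.01

Cells: a = 1955, b = 286, c = 1348, d = 1579.
This is a case-control study: participants were sampled on outcome status, so risks in the source population cannot be estimated directly — relative risk is not valid here. The odds ratio is the appropriate measure.
OR = (a·d)/(b·c) = (1955 × 1579) / (286 × 1348) = 3086945 / 385528 = 8.00706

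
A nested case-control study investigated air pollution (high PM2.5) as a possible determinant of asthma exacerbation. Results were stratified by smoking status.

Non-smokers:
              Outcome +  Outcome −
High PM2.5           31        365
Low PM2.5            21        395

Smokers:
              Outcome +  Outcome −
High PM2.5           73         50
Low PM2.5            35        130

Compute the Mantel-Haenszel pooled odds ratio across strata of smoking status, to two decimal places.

3.10

OR_MH = Σ(aᵢdᵢ/nᵢ) / Σ(bᵢcᵢ/nᵢ), where nᵢ is the stratum total.
Stratum 1 (Non-smokers): n = 812; a·d/n = 31·395/812 = 15.0800; b·c/n = 365·21/812 = 9.4397
Stratum 2 (Smokers): n = 288; a·d/n = 73·130/288 = 32.9514; b·c/n = 50·35/288 = 6.0764
OR_MH = (15.0800 + 32.9514) / (9.4397 + 6.0764) = 48.0314 / 15.5160 = 3.09560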